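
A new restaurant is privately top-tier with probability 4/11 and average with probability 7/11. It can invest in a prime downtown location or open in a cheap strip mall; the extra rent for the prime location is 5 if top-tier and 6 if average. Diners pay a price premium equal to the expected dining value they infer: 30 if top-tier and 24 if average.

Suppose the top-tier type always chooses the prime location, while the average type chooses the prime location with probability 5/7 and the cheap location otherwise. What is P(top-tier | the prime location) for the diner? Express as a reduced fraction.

4/9

P(the prime location) = (4/11)·1 + (7/11)·(5/7) = 9/11.
By Bayes' rule, P(top-tier | the prime location) = (4/11) / (9/11) = 4/9.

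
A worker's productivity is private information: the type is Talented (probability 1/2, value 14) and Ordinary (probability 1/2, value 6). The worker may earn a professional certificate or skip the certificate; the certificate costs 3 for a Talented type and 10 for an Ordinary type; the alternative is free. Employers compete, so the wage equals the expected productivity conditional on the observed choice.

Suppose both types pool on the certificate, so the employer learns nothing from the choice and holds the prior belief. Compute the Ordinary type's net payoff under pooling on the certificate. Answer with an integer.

0

Pooled wage = 1/2·14 + 1/2·6 = 10.
Ordinary pays cost 10 for the certificate, so net payoff = 10 − 10 = 0.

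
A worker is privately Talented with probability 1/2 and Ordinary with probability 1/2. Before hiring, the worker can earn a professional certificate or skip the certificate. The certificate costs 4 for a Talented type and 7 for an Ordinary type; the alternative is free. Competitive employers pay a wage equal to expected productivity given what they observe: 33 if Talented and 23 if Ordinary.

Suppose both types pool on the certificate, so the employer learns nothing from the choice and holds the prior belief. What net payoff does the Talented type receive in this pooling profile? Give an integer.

24

Pooled wage = 1/2·33 + 1/2·23 = 28.
Talented pays cost 4 for the certificate, so net payoff = 28 − 4 = 24.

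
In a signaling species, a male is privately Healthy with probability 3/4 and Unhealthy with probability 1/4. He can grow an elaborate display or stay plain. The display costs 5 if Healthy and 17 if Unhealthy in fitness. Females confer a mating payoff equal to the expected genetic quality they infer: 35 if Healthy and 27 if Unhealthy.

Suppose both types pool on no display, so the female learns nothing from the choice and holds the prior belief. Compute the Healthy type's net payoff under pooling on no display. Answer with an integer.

33

Pooled mating payoff = 3/4·35 + 1/4·27 = 33.
Healthy pays no cost for no display, so net payoff = 33.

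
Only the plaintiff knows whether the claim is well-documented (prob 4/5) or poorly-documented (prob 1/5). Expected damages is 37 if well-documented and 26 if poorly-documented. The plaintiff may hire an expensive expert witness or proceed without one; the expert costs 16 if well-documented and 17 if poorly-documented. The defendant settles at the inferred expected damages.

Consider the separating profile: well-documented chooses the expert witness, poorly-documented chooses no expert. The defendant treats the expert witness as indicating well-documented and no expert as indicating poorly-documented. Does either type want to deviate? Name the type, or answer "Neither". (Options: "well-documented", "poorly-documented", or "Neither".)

The expert witness pays 37; no expert pays 26.
well-documented: assigned the expert witness, nets 37 − 16 = 21; deviating to no expert nets 26.
poorly-documented: assigned no expert, nets 26; deviating to the expert witness nets 37 − 17 = 20.
The well-documented type gains 5 by deviating.

well-documented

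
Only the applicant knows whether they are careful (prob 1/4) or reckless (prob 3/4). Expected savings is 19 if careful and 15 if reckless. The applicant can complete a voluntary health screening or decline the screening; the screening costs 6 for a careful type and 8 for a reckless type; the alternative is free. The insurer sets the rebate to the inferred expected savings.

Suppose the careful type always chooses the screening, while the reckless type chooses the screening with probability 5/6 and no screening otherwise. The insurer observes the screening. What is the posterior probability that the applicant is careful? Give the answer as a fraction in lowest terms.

P(the screening) = (1/4)·1 + (3/4)·(5/6) = 7/8.
By Bayes' rule, P(careful | the screening) = (1/4) / (7/8) = 2/7.

2/7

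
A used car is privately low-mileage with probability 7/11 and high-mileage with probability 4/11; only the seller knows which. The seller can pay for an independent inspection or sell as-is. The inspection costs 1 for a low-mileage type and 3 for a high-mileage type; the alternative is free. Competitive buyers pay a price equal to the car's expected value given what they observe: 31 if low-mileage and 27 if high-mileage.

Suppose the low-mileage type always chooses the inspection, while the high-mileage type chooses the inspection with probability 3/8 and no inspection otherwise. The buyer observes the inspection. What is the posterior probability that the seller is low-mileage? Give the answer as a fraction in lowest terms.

P(the inspection) = (7/11)·1 + (4/11)·(3/8) = 17/22.
By Bayes' rule, P(low-mileage | the inspection) = (7/11) / (17/22) = 14/17.

14/17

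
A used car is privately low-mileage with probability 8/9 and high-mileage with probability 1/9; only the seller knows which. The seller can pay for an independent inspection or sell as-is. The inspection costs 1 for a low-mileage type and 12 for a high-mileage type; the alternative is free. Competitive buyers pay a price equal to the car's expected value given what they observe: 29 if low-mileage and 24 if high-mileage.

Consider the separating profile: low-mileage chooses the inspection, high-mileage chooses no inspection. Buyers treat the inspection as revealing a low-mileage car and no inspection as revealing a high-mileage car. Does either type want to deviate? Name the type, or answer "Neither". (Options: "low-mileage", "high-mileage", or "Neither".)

Neither

The inspection pays 29; no inspection pays 24.
low-mileage: assigned the inspection, nets 29 − 1 = 28; deviating to no inspection nets 24.
high-mileage: assigned no inspection, nets 24; deviating to the inspection nets 29 − 12 = 17.
Both types strictly prefer their assigned action; no profitable deviation.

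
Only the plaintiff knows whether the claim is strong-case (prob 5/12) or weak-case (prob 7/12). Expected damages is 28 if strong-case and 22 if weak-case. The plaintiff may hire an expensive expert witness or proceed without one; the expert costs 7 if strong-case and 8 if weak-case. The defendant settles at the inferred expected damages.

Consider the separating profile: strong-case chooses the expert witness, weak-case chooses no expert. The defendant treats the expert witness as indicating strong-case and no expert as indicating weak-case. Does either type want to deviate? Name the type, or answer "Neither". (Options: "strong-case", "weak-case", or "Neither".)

The expert witness pays 28; no expert pays 22.
strong-case: assigned the expert witness, nets 28 − 7 = 21; deviating to no expert nets 22.
weak-case: assigned no expert, nets 22; deviating to the expert witness nets 28 − 8 = 20.
The strong-case type gains 1 by deviating.

strong-case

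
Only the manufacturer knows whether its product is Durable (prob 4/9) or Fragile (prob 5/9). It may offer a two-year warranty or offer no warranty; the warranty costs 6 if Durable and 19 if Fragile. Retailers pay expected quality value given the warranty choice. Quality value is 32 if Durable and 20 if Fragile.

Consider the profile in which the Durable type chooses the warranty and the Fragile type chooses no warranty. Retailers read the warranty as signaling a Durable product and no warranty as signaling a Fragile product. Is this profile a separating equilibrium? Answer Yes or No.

Yes

Under these beliefs, the warranty earns price 32 and no warranty earns price 20.
Durable: the warranty nets 32 − 6 = 26; no warranty nets 20. Durable prefers the warranty.
Fragile: the warranty nets 32 − 19 = 13; no warranty nets 20. Fragile prefers no warranty.
Neither type deviates, so the separating profile is an equilibrium.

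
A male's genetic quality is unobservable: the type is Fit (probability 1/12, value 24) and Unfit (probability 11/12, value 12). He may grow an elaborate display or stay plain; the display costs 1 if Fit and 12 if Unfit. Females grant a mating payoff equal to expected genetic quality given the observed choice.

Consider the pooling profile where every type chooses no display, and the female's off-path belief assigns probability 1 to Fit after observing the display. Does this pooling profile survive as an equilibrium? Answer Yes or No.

No

On path, the female holds the prior and pays 1/12·24 + 11/12·12 = 13. Off path (the display), believing Fit, it pays 24.
Fit: no display nets 13; the display nets 24 − 1 = 23. Fit would deviate.
Unfit: no display nets 13; the display nets 24 − 12 = 12. Unfit stays.
A type deviates, so pooling fails.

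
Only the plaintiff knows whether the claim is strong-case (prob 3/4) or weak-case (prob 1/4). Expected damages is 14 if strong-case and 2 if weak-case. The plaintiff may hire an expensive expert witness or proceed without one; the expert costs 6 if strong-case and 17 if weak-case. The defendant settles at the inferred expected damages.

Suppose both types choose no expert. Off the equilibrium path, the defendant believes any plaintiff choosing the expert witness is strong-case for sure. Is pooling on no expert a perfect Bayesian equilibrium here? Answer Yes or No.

On path, the defendant holds the prior and pays 3/4·14 + 1/4·2 = 11. Off path (the expert witness), believing strong-case, it pays 14.
strong-case: no expert nets 11; the expert witness nets 14 − 6 = 8. strong-case stays.
weak-case: no expert nets 11; the expert witness nets 14 − 17 = -3. weak-case stays.
No type deviates, so pooling is sustained.

Yes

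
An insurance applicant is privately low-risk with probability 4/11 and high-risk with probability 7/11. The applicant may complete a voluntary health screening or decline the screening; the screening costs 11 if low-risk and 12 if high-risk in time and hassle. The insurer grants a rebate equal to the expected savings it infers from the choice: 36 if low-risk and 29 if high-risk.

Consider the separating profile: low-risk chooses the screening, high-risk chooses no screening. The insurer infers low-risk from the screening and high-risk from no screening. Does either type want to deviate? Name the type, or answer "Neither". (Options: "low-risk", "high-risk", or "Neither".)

low-risk

The screening pays 36; no screening pays 29.
low-risk: assigned the screening, nets 36 − 11 = 25; deviating to no screening nets 29.
high-risk: assigned no screening, nets 29; deviating to the screening nets 36 − 12 = 24.
The low-risk type gains 4 by deviating.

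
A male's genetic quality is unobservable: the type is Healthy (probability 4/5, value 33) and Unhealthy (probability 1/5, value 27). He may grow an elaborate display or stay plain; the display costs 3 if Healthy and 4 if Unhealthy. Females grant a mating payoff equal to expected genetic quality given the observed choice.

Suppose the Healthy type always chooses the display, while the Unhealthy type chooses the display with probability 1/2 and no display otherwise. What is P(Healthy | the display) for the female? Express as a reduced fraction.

P(the display) = (4/5)·1 + (1/5)·(1/2) = 9/10.
By Bayes' rule, P(Healthy | the display) = (4/5) / (9/10) = 8/9.

8/9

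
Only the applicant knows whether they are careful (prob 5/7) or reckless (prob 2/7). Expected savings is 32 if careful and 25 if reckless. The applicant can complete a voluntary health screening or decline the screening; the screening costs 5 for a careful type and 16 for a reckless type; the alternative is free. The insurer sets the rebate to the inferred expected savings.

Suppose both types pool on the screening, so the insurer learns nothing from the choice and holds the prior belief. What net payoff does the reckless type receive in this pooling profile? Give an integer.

Pooled rebate = 5/7·32 + 2/7·25 = 30.
reckless pays cost 16 for the screening, so net payoff = 30 − 16 = 14.

14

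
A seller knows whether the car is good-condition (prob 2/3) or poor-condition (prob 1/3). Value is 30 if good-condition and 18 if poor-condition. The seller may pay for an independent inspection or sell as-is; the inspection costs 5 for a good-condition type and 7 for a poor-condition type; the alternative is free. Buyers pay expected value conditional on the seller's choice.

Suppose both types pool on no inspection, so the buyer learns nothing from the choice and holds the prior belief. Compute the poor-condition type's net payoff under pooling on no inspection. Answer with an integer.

26

Pooled price = 2/3·30 + 1/3·18 = 26.
poor-condition pays no cost for no inspection, so net payoff = 26.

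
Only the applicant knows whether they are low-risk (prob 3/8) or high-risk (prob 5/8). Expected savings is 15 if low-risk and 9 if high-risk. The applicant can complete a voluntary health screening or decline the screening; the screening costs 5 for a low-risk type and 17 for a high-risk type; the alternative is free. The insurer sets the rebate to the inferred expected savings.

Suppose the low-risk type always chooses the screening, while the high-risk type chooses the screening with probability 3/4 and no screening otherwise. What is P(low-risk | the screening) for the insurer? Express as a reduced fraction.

P(the screening) = (3/8)·1 + (5/8)·(3/4) = 27/32.
By Bayes' rule, P(low-risk | the screening) = (3/8) / (27/32) = 4/9.

4/9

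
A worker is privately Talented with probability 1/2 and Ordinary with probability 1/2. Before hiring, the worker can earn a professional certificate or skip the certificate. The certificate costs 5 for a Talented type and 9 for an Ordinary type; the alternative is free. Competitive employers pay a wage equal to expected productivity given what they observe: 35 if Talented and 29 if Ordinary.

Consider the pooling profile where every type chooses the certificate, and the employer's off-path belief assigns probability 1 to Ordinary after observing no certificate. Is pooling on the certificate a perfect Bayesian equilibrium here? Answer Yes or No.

On path, the employer holds the prior and pays 1/2·35 + 1/2·29 = 32. Off path (no certificate), believing Ordinary, it pays 29.
Talented: the certificate nets 32 − 5 = 27; no certificate nets 29. Talented would deviate.
Ordinary: the certificate nets 32 − 9 = 23; no certificate nets 29. Ordinary would deviate.
A type deviates, so pooling fails.

No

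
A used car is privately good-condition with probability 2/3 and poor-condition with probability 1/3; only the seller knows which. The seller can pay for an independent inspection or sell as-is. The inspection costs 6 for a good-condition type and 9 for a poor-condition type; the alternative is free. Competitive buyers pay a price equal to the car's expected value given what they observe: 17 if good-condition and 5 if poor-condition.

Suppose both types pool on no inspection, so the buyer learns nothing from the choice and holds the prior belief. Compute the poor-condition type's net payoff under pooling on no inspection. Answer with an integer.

13

Pooled price = 2/3·17 + 1/3·5 = 13.
poor-condition pays no cost for no inspection, so net payoff = 13.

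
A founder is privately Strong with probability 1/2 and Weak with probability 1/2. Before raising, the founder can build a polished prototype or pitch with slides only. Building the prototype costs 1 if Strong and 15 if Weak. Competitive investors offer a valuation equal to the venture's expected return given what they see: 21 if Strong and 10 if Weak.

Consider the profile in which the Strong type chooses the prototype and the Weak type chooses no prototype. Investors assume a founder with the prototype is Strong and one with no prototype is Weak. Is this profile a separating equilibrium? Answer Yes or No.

Yes

Under these beliefs, the prototype earns valuation 21 and no prototype earns valuation 10.
Strong: the prototype nets 21 − 1 = 20; no prototype nets 10. Strong prefers the prototype.
Weak: the prototype nets 21 − 15 = 6; no prototype nets 10. Weak prefers no prototype.
Neither type deviates, so the separating profile is an equilibrium.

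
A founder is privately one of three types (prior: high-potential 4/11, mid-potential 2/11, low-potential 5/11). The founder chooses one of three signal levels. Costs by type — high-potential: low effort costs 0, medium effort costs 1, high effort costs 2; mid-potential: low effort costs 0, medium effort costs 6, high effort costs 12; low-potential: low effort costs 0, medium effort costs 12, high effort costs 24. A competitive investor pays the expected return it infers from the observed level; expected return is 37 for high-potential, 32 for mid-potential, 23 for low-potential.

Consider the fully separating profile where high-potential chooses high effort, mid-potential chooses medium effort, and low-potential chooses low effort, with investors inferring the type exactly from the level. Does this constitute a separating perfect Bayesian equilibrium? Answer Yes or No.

Yes

Separating valuations: high effort → 37, medium effort → 32, low effort → 23.
high-potential (assigned high effort): low effort: 23 − 0 = 23; medium effort: 32 − 1 = 31; high effort: 37 − 2 = 35. high-potential stays.
mid-potential (assigned medium effort): low effort: 23 − 0 = 23; medium effort: 32 − 6 = 26; high effort: 37 − 12 = 25. mid-potential stays.
low-potential (assigned low effort): low effort: 23 − 0 = 23; medium effort: 32 − 12 = 20; high effort: 37 − 24 = 13. low-potential stays.
Every type prefers its assigned level; separation holds.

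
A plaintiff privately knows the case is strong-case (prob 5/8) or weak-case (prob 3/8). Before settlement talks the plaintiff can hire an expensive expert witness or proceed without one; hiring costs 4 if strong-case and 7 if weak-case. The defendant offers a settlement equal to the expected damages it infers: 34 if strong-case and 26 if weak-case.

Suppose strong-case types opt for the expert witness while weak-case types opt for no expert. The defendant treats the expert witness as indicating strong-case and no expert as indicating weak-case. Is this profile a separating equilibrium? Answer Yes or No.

Under these beliefs, the expert witness earns settlement 34 and no expert earns settlement 26.
strong-case: the expert witness nets 34 − 4 = 30; no expert nets 26. strong-case prefers the expert witness.
weak-case: the expert witness nets 34 − 7 = 27; no expert nets 26. weak-case would deviate to the expert witness.
weak-case has a profitable deviation, so the profile is not an equilibrium.

No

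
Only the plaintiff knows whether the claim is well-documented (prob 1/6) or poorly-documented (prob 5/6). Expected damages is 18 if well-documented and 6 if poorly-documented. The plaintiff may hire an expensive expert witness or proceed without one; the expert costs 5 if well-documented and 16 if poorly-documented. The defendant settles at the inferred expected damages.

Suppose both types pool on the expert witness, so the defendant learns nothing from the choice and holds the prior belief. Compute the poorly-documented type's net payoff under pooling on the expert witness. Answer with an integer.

Pooled settlement = 1/6·18 + 5/6·6 = 8.
poorly-documented pays cost 16 for the expert witness, so net payoff = 8 − 16 = -8.

-8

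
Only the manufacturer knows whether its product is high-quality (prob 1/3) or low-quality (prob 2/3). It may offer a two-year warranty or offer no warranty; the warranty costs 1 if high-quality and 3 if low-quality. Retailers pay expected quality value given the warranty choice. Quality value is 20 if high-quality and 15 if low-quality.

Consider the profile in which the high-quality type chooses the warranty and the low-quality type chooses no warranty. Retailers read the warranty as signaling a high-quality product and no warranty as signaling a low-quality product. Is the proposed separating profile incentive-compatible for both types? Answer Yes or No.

No

Under these beliefs, the warranty earns price 20 and no warranty earns price 15.
high-quality: the warranty nets 20 − 1 = 19; no warranty nets 15. high-quality prefers the warranty.
low-quality: the warranty nets 20 − 3 = 17; no warranty nets 15. low-quality would deviate to the warranty.
low-quality has a profitable deviation, so the profile is not an equilibrium.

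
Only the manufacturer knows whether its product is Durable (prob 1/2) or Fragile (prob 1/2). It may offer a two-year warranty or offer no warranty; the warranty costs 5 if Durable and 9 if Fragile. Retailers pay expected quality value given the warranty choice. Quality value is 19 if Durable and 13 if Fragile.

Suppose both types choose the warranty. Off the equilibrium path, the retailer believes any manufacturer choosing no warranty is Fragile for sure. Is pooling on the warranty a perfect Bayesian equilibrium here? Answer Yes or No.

No

On path, the retailer holds the prior and pays 1/2·19 + 1/2·13 = 16. Off path (no warranty), believing Fragile, it pays 13.
Durable: the warranty nets 16 − 5 = 11; no warranty nets 13. Durable would deviate.
Fragile: the warranty nets 16 − 9 = 7; no warranty nets 13. Fragile would deviate.
A type deviates, so pooling fails.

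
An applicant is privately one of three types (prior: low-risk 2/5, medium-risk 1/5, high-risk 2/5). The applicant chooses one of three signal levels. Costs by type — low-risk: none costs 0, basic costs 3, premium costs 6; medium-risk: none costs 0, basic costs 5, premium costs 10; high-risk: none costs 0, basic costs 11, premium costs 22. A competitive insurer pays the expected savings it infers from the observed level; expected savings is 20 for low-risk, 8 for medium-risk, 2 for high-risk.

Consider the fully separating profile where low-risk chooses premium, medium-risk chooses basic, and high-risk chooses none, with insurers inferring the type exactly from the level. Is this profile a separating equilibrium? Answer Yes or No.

Separating rebates: premium → 20, basic → 8, none → 2.
low-risk (assigned premium): none: 2 − 0 = 2; basic: 8 − 3 = 5; premium: 20 − 6 = 14. low-risk stays.
medium-risk (assigned basic): none: 2 − 0 = 2; basic: 8 − 5 = 3; premium: 20 − 10 = 10. medium-risk prefers premium.
high-risk (assigned none): none: 2 − 0 = 2; basic: 8 − 11 = -3; premium: 20 − 22 = -2. high-risk stays.
At least one type deviates; the separating profile fails.

No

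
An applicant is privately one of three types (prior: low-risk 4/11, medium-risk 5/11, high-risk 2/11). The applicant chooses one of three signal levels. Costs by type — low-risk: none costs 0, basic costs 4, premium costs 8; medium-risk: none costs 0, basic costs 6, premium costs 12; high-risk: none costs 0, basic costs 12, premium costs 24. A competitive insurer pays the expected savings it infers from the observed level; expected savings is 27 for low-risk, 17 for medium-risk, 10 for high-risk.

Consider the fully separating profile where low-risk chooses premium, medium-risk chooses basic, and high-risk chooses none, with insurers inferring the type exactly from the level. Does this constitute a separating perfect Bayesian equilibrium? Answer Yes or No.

No

Separating rebates: premium → 27, basic → 17, none → 10.
low-risk (assigned premium): none: 10 − 0 = 10; basic: 17 − 4 = 13; premium: 27 − 8 = 19. low-risk stays.
medium-risk (assigned basic): none: 10 − 0 = 10; basic: 17 − 6 = 11; premium: 27 − 12 = 15. medium-risk prefers premium.
high-risk (assigned none): none: 10 − 0 = 10; basic: 17 − 12 = 5; premium: 27 − 24 = 3. high-risk stays.
At least one type deviates; the separating profile fails.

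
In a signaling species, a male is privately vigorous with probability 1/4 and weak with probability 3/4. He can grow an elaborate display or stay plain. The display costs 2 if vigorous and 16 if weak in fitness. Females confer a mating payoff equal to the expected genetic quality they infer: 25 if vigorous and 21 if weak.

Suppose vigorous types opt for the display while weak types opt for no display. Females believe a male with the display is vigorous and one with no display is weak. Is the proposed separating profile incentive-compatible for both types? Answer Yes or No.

Yes

Under these beliefs, the display earns mating payoff 25 and no display earns mating payoff 21.
vigorous: the display nets 25 − 2 = 23; no display nets 21. vigorous prefers the display.
weak: the display nets 25 − 16 = 9; no display nets 21. weak prefers no display.
Neither type deviates, so the separating profile is an equilibrium.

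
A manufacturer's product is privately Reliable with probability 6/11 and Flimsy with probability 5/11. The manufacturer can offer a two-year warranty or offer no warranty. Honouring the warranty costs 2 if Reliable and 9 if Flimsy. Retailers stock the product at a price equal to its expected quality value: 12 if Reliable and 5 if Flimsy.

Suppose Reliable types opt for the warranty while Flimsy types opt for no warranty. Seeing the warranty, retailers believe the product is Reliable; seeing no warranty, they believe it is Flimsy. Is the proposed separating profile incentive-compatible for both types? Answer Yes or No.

Yes

Under these beliefs, the warranty earns price 12 and no warranty earns price 5.
Reliable: the warranty nets 12 − 2 = 10; no warranty nets 5. Reliable prefers the warranty.
Flimsy: the warranty nets 12 − 9 = 3; no warranty nets 5. Flimsy prefers no warranty.
Neither type deviates, so the separating profile is an equilibrium.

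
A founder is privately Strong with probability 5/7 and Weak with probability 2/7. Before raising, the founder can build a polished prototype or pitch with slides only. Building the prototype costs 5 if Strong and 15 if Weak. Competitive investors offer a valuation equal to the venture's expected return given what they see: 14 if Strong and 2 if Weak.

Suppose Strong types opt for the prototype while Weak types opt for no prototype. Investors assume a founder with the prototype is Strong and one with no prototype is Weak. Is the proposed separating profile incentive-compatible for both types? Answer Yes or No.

Under these beliefs, the prototype earns valuation 14 and no prototype earns valuation 2.
Strong: the prototype nets 14 − 5 = 9; no prototype nets 2. Strong prefers the prototype.
Weak: the prototype nets 14 − 15 = -1; no prototype nets 2. Weak prefers no prototype.
Neither type deviates, so the separating profile is an equilibrium.

Yes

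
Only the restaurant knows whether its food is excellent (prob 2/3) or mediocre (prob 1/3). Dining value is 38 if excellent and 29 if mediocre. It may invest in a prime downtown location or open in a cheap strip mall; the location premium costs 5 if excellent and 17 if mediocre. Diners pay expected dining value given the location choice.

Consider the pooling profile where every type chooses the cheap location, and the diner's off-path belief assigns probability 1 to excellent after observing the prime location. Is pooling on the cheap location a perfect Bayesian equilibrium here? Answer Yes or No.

On path, the diner holds the prior and pays 2/3·38 + 1/3·29 = 35. Off path (the prime location), believing excellent, it pays 38.
excellent: the cheap location nets 35; the prime location nets 38 − 5 = 33. excellent stays.
mediocre: the cheap location nets 35; the prime location nets 38 − 17 = 21. mediocre stays.
No type deviates, so pooling is sustained.

Yes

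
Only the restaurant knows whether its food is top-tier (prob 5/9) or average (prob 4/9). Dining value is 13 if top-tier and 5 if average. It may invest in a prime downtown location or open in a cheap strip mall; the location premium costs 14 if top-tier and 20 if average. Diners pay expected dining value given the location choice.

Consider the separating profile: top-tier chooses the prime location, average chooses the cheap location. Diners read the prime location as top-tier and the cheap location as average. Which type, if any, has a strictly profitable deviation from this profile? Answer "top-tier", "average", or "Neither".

The prime location pays 13; the cheap location pays 5.
top-tier: assigned the prime location, nets 13 − 14 = -1; deviating to the cheap location nets 5.
average: assigned the cheap location, nets 5; deviating to the prime location nets 13 − 20 = -7.
The top-tier type gains 6 by deviating.

top-tier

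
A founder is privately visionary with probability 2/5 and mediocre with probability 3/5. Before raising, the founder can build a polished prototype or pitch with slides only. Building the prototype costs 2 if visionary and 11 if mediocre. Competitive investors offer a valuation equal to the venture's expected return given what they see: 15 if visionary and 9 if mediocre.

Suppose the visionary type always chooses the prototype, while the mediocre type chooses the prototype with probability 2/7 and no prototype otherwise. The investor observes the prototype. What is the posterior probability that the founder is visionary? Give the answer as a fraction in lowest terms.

7/10

P(the prototype) = (2/5)·1 + (3/5)·(2/7) = 4/7.
By Bayes' rule, P(visionary | the prototype) = (2/5) / (4/7) = 7/10.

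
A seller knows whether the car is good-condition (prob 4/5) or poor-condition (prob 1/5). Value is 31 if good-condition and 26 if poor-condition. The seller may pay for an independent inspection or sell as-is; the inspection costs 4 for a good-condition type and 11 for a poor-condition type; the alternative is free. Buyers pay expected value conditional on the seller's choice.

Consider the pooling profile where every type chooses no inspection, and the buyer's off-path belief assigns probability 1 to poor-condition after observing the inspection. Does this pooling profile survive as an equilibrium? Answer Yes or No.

On path, the buyer holds the prior and pays 4/5·31 + 1/5·26 = 30. Off path (the inspection), believing poor-condition, it pays 26.
good-condition: no inspection nets 30; the inspection nets 26 − 4 = 22. good-condition stays.
poor-condition: no inspection nets 30; the inspection nets 26 − 11 = 15. poor-condition stays.
No type deviates, so pooling is sustained.

Yes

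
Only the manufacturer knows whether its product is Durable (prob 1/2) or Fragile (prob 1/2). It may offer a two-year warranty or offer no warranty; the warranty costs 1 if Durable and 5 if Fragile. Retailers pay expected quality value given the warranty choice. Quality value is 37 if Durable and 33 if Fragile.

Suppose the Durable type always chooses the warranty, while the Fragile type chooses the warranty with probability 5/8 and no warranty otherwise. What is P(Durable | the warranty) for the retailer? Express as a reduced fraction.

P(the warranty) = (1/2)·1 + (1/2)·(5/8) = 13/16.
By Bayes' rule, P(Durable | the warranty) = (1/2) / (13/16) = 8/13.

8/13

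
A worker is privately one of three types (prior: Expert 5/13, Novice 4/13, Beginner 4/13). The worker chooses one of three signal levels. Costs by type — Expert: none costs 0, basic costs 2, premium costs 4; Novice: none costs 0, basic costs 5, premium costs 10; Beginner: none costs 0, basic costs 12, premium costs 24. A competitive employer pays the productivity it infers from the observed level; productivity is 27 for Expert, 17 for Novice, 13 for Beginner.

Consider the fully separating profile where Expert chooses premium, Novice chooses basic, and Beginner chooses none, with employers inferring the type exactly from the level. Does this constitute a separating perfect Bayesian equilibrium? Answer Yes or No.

Separating wages: premium → 27, basic → 17, none → 13.
Expert (assigned premium): none: 13 − 0 = 13; basic: 17 − 2 = 15; premium: 27 − 4 = 23. Expert stays.
Novice (assigned basic): none: 13 − 0 = 13; basic: 17 − 5 = 12; premium: 27 − 10 = 17. Novice prefers premium.
Beginner (assigned none): none: 13 − 0 = 13; basic: 17 − 12 = 5; premium: 27 − 24 = 3. Beginner stays.
At least one type deviates; the separating profile fails.

No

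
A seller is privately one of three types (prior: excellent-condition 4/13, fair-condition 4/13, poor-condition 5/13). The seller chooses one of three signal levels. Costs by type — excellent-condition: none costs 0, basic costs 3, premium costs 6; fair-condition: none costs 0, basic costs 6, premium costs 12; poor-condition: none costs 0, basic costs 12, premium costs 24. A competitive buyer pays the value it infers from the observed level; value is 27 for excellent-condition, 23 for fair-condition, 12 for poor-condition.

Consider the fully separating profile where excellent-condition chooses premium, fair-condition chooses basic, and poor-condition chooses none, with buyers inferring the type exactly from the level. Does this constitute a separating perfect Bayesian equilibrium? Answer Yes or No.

Yes

Separating prices: premium → 27, basic → 23, none → 12.
excellent-condition (assigned premium): none: 12 − 0 = 12; basic: 23 − 3 = 20; premium: 27 − 6 = 21. excellent-condition stays.
fair-condition (assigned basic): none: 12 − 0 = 12; basic: 23 − 6 = 17; premium: 27 − 12 = 15. fair-condition stays.
poor-condition (assigned none): none: 12 − 0 = 12; basic: 23 − 12 = 11; premium: 27 − 24 = 3. poor-condition stays.
Every type prefers its assigned level; separation holds.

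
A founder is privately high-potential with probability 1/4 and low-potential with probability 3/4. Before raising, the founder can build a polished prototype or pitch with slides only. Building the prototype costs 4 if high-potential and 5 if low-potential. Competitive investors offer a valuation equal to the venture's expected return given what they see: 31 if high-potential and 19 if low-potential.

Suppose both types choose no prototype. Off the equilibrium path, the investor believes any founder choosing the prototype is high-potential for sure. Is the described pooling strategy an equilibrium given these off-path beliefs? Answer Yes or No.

On path, the investor holds the prior and pays 1/4·31 + 3/4·19 = 22. Off path (the prototype), believing high-potential, it pays 31.
high-potential: no prototype nets 22; the prototype nets 31 − 4 = 27. high-potential would deviate.
low-potential: no prototype nets 22; the prototype nets 31 − 5 = 26. low-potential would deviate.
A type deviates, so pooling fails.

No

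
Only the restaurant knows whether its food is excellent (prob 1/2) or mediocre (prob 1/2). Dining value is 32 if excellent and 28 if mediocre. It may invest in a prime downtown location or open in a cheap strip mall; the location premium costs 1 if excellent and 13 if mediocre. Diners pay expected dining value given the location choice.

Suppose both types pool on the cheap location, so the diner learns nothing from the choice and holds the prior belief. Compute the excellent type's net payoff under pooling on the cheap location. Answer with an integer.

30

Pooled price premium = 1/2·32 + 1/2·28 = 30.
excellent pays no cost for the cheap location, so net payoff = 30.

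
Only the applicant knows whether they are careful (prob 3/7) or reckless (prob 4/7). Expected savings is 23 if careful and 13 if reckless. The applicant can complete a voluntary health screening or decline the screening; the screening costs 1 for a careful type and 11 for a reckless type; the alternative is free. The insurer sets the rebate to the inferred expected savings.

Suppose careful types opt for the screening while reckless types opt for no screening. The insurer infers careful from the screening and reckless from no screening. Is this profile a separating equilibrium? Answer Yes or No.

Under these beliefs, the screening earns rebate 23 and no screening earns rebate 13.
careful: the screening nets 23 − 1 = 22; no screening nets 13. careful prefers the screening.
reckless: the screening nets 23 − 11 = 12; no screening nets 13. reckless prefers no screening.
Neither type deviates, so the separating profile is an equilibrium.

Yes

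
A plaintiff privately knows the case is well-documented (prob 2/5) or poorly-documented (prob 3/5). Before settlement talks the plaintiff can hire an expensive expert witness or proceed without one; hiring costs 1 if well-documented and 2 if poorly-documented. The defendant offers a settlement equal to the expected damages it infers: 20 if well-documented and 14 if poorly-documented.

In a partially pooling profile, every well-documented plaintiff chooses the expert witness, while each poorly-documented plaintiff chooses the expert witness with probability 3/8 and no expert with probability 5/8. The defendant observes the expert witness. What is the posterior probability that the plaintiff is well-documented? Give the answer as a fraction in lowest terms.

P(the expert witness) = (2/5)·1 + (3/5)·(3/8) = 5/8.
By Bayes' rule, P(well-documented | the expert witness) = (2/5) / (5/8) = 16/25.

16/25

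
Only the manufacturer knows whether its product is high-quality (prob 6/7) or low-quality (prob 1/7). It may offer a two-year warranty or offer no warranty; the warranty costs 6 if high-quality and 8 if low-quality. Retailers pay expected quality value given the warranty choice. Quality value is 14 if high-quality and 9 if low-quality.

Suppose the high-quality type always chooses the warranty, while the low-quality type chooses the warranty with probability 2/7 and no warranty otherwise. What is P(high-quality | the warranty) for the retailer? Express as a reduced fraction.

P(the warranty) = (6/7)·1 + (1/7)·(2/7) = 44/49.
By Bayes' rule, P(high-quality | the warranty) = (6/7) / (44/49) = 21/22.

21/22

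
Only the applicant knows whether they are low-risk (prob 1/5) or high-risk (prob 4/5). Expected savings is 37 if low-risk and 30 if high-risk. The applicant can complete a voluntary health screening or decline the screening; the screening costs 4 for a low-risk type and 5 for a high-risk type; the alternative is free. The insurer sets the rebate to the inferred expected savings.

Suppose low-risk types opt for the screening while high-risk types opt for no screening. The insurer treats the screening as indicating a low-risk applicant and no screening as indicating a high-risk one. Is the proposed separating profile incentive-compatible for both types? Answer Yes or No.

No

Under these beliefs, the screening earns rebate 37 and no screening earns rebate 30.
low-risk: the screening nets 37 − 4 = 33; no screening nets 30. low-risk prefers the screening.
high-risk: the screening nets 37 − 5 = 32; no screening nets 30. high-risk would deviate to the screening.
high-risk has a profitable deviation, so the profile is not an equilibrium.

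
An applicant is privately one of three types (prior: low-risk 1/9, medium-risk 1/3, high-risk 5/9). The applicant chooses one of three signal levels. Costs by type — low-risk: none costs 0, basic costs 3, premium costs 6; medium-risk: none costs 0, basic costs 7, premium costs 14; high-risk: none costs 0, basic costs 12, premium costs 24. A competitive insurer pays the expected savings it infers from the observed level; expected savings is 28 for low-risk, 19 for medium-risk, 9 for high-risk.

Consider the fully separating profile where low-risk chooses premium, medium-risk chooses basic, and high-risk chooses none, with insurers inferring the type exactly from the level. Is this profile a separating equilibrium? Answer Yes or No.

No

Separating rebates: premium → 28, basic → 19, none → 9.
low-risk (assigned premium): none: 9 − 0 = 9; basic: 19 − 3 = 16; premium: 28 − 6 = 22. low-risk stays.
medium-risk (assigned basic): none: 9 − 0 = 9; basic: 19 − 7 = 12; premium: 28 − 14 = 14. medium-risk prefers premium.
high-risk (assigned none): none: 9 − 0 = 9; basic: 19 − 12 = 7; premium: 28 − 24 = 4. high-risk stays.
At least one type deviates; the separating profile fails.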